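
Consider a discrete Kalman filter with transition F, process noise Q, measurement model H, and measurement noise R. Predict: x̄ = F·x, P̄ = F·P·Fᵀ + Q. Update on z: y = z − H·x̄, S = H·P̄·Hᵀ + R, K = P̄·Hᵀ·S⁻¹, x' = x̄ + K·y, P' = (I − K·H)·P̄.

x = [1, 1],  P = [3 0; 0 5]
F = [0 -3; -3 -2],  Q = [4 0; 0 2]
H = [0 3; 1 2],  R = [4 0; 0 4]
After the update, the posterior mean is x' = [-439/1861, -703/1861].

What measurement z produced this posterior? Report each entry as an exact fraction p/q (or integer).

x̄ = F·x = [-3, -5]
P̄ = F·P·Fᵀ + Q = [49 30; 30 49]
S = H·P̄·Hᵀ + R = [445 384; 384 369]
K = P̄·Hᵀ·S⁻¹ = [-2882/5583 13945/16749; 1697/5583 512/16749]
x' − x̄ = [5144/1861, 8602/1861] = K·y
y = (KᵀK)⁻¹·Kᵀ·(x' − x̄) = [14, 12]
z = y + H·x̄ = [14, 12] + [-15, -13] = [-1, -1]

z = [-1, -1]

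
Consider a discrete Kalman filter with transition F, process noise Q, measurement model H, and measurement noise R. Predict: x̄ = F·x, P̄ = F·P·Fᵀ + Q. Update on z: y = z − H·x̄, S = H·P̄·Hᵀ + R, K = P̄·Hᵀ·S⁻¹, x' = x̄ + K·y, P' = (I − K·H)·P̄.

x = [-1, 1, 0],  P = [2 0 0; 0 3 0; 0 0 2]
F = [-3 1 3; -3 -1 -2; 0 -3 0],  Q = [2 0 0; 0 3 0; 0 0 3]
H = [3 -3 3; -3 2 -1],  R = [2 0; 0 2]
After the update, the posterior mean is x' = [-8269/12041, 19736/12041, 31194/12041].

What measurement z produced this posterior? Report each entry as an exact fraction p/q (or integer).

x̄ = F·x = [4, 2, -3]
P̄ = F·P·Fᵀ + Q = [41 3 -9; 3 32 9; -9 9 30]
S = H·P̄·Hᵀ + R = [551 -417; -417 403]
K = P̄·Hᵀ·S⁻¹ = [-9975/48164 -23229/48164; -2499/24082 163/24082; 20763/48164 23277/48164]
x' − x̄ = [-56433/12041, -4346/12041, 67317/12041] = K·y
y = (KᵀK)⁻¹·Kᵀ·(x' − x̄) = [4, 8]
z = y + H·x̄ = [4, 8] + [-3, -5] = [1, 3]

z = [1, 3]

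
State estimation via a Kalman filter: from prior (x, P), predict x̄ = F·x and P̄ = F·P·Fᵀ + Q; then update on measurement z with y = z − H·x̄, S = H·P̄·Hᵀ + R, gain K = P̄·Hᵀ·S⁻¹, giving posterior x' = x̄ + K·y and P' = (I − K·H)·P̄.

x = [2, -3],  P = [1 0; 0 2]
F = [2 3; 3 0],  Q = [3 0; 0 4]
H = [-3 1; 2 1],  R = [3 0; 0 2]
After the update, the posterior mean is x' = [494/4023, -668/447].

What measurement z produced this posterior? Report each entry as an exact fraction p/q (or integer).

x̄ = F·x = [-5, 6]
P̄ = F·P·Fᵀ + Q = [25 6; 6 13]
S = H·P̄·Hᵀ + R = [205 -143; -143 139]
K = P̄·Hᵀ·S⁻¹ = [-1583/8046 1613/8046; 160/447 245/447]
x' − x̄ = [20609/4023, -3350/447] = K·y
y = (KᵀK)⁻¹·Kᵀ·(x' − x̄) = [-24, 2]
z = y + H·x̄ = [-24, 2] + [21, -4] = [-3, -2]

z = [-3, -2]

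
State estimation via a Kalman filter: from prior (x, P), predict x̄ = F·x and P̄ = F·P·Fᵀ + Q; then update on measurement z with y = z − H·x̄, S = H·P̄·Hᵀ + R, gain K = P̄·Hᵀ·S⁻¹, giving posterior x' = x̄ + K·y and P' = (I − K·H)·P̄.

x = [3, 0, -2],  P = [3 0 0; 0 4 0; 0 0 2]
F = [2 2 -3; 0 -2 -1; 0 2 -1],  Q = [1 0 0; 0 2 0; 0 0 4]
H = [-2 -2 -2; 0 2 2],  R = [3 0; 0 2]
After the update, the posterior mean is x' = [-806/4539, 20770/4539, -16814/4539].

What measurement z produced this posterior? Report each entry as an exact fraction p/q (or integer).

x̄ = F·x = [12, 2, 2]
P̄ = F·P·Fᵀ + Q = [47 -10 22; -10 20 -14; 22 -14 22]
S = H·P̄·Hᵀ + R = [343 -104; -104 58]
K = P̄·Hᵀ·S⁻¹ = [-2174/4539 -2020/4539; 856/4539 2474/4539; -908/4539 -376/4539]
x' − x̄ = [-55274/4539, 11692/4539, -25892/4539] = K·y
y = (KᵀK)⁻¹·Kᵀ·(x' − x̄) = [31, -6]
z = y + H·x̄ = [31, -6] + [-32, 8] = [-1, 2]

z = [-1, 2]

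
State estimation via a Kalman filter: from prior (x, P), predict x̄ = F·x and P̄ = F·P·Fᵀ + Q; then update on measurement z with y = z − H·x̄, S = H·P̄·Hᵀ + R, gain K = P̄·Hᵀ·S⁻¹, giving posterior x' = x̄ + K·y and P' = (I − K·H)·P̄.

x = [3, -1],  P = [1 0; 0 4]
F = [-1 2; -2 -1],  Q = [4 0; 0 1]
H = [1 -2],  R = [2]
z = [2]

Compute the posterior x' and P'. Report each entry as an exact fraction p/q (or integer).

x' = [-514/83, -343/83]
P' = [654/83 294/83; 294/83 171/83]

x̄ = F·x = [-5, -5]
P̄ = F·P·Fᵀ + Q = [21 -6; -6 9]
y = z − H·x̄ = [-3]
S = H·P̄·Hᵀ + R = [83]
K = P̄·Hᵀ·S⁻¹ = [33/83; -24/83]
x' = x̄ + K·y = [-514/83, -343/83]
P' = (I − K·H)·P̄ = [654/83 294/83; 294/83 171/83]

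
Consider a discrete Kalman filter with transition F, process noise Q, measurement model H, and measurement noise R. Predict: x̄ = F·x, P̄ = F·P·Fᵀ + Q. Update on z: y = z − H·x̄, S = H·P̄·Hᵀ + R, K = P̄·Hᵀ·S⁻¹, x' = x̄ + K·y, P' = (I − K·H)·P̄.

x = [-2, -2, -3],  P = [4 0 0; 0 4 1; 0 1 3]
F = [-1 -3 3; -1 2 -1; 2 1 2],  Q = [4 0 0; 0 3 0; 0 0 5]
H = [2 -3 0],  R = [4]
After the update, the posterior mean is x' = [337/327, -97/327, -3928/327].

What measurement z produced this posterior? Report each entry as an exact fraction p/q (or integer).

x̄ = F·x = [-1, 1, -12]
P̄ = F·P·Fᵀ + Q = [53 -20 -5; -20 22 -3; -5 -3 41]
S = H·P̄·Hᵀ + R = [654]
K = P̄·Hᵀ·S⁻¹ = [83/327; -53/327; -1/654]
x' − x̄ = [664/327, -424/327, -4/327] = K·y
y = (KᵀK)⁻¹·Kᵀ·(x' − x̄) = [8]
z = y + H·x̄ = [8] + [-5] = [3]

z = [3]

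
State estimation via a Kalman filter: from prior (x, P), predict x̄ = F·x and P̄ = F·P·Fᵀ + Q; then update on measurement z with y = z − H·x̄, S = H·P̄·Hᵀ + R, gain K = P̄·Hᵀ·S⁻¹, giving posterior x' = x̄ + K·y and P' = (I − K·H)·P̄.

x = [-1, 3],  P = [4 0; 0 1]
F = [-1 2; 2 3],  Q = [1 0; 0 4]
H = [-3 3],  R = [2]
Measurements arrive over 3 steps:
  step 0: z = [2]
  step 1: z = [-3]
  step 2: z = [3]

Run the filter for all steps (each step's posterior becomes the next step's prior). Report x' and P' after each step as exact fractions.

step 0: x̄ = F·x = [7, 7]
step 0: P̄ = F·P·Fᵀ + Q = [9 -2; -2 29]
step 0: y = z − H·x̄ = [2]
step 0: S = H·P̄·Hᵀ + R = [380]
step 0: K = P̄·Hᵀ·S⁻¹ = [-33/380; 93/380]
step 0: x' = x̄ + K·y = [1297/190, 1423/190]
step 0: P' = (I − K·H)·P̄ = [2331/380 2309/380; 2309/380 2371/380]
step 1: x̄ = F·x = [1549/190, 6863/190]
step 1: P̄ = F·P·Fᵀ + Q = [2959/380 11873/380; 11873/380 59891/380]
step 1: y = z − H·x̄ = [-8256/95]
step 1: S = H·P̄·Hᵀ + R = [88174/95]
step 1: K = P̄·Hᵀ·S⁻¹ = [13371/176348; 72027/176348]
step 1: x' = x̄ + K·y = [137845/88174, 55175/88174]
step 1: P' = (I − K·H)·P̄ = [864455/352696 882283/352696; 882283/352696 978319/352696]
step 2: x̄ = F·x = [-27495/88174, 441215/88174]
step 2: P̄ = F·P·Fᵀ + Q = [1601295/352696 5023287/352696; 5023287/352696 24260871/352696]
step 2: y = z − H·x̄ = [-570804/44087]
step 2: S = H·P̄·Hᵀ + R = [17880715/44087]
step 2: K = P̄·Hᵀ·S⁻¹ = [1283247/17880715; 7214094/17880715]
step 2: x' = x̄ + K·y = [-44380323/35761430, -7857821/35761430]
step 2: P' = (I − K·H)·P̄ = [350636619/143045720 357480603/143045720; 357480603/143045720 395955771/143045720]

step 0: x' = [1297/190, 1423/190], P' = [2331/380 2309/380; 2309/380 2371/380]
step 1: x' = [137845/88174, 55175/88174], P' = [864455/352696 882283/352696; 882283/352696 978319/352696]
step 2: x' = [-44380323/35761430, -7857821/35761430], P' = [350636619/143045720 357480603/143045720; 357480603/143045720 395955771/143045720]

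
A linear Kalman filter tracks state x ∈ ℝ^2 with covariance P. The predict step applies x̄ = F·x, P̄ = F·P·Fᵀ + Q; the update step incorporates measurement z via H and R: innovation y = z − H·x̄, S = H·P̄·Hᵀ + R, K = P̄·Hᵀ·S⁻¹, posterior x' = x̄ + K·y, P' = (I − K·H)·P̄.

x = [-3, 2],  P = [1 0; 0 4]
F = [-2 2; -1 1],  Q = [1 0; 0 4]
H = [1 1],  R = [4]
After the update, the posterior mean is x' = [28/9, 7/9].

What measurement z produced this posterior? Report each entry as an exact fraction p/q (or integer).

x̄ = F·x = [10, 5]
P̄ = F·P·Fᵀ + Q = [21 10; 10 9]
S = H·P̄·Hᵀ + R = [54]
K = P̄·Hᵀ·S⁻¹ = [31/54; 19/54]
x' − x̄ = [-62/9, -38/9] = K·y
y = (KᵀK)⁻¹·Kᵀ·(x' − x̄) = [-12]
z = y + H·x̄ = [-12] + [15] = [3]

z = [3]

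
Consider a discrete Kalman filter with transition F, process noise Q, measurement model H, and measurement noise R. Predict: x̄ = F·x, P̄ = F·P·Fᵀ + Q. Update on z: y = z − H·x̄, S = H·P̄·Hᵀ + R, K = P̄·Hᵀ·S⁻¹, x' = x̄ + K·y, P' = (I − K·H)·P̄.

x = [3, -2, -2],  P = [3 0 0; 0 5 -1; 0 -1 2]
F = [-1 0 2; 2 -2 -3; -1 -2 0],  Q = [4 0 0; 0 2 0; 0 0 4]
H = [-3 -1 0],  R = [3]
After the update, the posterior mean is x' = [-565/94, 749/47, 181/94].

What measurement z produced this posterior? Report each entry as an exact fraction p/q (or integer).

z = [2]

x̄ = F·x = [-7, 16, 1]
P̄ = F·P·Fᵀ + Q = [15 -14 7; -14 40 8; 7 8 27]
S = H·P̄·Hᵀ + R = [94]
K = P̄·Hᵀ·S⁻¹ = [-31/94; 1/47; -29/94]
x' − x̄ = [93/94, -3/47, 87/94] = K·y
y = (KᵀK)⁻¹·Kᵀ·(x' − x̄) = [-3]
z = y + H·x̄ = [-3] + [5] = [2]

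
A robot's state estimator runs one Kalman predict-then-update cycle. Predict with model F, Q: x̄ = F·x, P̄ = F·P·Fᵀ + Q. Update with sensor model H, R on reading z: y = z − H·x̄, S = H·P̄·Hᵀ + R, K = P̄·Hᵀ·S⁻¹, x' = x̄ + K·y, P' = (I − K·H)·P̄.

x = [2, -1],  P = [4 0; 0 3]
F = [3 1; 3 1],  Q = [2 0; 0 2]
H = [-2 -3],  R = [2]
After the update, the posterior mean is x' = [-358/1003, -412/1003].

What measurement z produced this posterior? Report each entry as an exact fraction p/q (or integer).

x̄ = F·x = [5, 5]
P̄ = F·P·Fᵀ + Q = [41 39; 39 41]
S = H·P̄·Hᵀ + R = [1003]
K = P̄·Hᵀ·S⁻¹ = [-199/1003; -201/1003]
x' − x̄ = [-5373/1003, -5427/1003] = K·y
y = (KᵀK)⁻¹·Kᵀ·(x' − x̄) = [27]
z = y + H·x̄ = [27] + [-25] = [2]

z = [2]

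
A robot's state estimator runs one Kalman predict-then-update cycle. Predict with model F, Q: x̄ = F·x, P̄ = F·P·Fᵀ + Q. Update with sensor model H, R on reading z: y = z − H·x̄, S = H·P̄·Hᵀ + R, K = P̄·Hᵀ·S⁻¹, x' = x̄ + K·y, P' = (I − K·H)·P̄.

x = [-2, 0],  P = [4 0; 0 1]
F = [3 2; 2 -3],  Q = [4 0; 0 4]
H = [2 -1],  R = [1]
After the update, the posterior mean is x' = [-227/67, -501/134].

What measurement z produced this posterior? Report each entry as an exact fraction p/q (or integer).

x̄ = F·x = [-6, -4]
P̄ = F·P·Fᵀ + Q = [44 18; 18 29]
S = H·P̄·Hᵀ + R = [134]
K = P̄·Hᵀ·S⁻¹ = [35/67; 7/134]
x' − x̄ = [175/67, 35/134] = K·y
y = (KᵀK)⁻¹·Kᵀ·(x' − x̄) = [5]
z = y + H·x̄ = [5] + [-8] = [-3]

z = [-3]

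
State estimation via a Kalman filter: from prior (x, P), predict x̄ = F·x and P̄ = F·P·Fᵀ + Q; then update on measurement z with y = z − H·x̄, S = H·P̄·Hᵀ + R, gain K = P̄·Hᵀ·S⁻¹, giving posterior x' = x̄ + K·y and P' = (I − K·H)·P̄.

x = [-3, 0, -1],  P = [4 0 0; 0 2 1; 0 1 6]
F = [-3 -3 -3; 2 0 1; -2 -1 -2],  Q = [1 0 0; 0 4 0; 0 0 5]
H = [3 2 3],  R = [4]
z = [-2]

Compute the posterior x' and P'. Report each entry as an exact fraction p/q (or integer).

x̄ = F·x = [12, -7, 8]
P̄ = F·P·Fᵀ + Q = [127 -45 75; -45 26 -29; 75 -29 51]
y = z − H·x̄ = [-48]
S = H·P̄·Hᵀ + R = [2172]
K = P̄·Hᵀ·S⁻¹ = [43/181; -85/1086; 80/543]
x' = x̄ + K·y = [108/181, -587/181, 168/181]
P' = (I − K·H)·P̄ = [799/181 -835/181 -185/181; -835/181 6893/543 -2147/543; -185/181 -2147/543 2093/543]

x' = [108/181, -587/181, 168/181]
P' = [799/181 -835/181 -185/181; -835/181 6893/543 -2147/543; -185/181 -2147/543 2093/543]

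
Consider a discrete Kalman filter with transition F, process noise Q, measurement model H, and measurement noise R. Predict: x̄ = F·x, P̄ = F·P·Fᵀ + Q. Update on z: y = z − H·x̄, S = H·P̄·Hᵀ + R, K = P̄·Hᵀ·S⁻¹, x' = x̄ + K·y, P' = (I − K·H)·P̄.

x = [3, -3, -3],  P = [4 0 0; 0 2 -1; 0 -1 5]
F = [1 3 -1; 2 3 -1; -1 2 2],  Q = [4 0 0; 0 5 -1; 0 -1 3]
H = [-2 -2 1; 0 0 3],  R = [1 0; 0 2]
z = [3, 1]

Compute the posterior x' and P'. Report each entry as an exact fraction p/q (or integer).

x' = [-173013/147811, -37422/147811, 28041/147811]
P' = [433379/147811 -411207/147811 9908/147811; -411207/147811 433995/147811 6290/147811; 9908/147811 6290/147811 32518/147811]

x̄ = F·x = [-3, 0, -15]
P̄ = F·P·Fᵀ + Q = [37 37 -6; 37 50 -11; -6 -11 27]
y = z − H·x̄ = [12, 46]
S = H·P̄·Hᵀ + R = [740 183; 183 245]
K = P̄·Hᵀ·S⁻¹ = [-34436/147811 14862/147811; -39286/147811 9435/147811; 122/147811 48777/147811]
x' = x̄ + K·y = [-173013/147811, -37422/147811, 28041/147811]
P' = (I − K·H)·P̄ = [433379/147811 -411207/147811 9908/147811; -411207/147811 433995/147811 6290/147811; 9908/147811 6290/147811 32518/147811]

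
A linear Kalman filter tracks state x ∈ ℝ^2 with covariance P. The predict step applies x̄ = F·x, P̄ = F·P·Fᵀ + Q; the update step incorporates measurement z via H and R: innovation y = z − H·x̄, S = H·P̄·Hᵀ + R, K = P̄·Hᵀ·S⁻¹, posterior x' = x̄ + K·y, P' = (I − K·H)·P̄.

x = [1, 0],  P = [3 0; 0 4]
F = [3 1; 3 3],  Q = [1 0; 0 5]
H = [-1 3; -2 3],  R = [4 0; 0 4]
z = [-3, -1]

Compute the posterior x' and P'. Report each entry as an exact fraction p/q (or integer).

x̄ = F·x = [3, 3]
P̄ = F·P·Fᵀ + Q = [32 39; 39 68]
y = z − H·x̄ = [-9, -4]
S = H·P̄·Hᵀ + R = [414 325; 325 276]
K = P̄·Hᵀ·S⁻¹ = [6235/8639 -5683/8639; 4590/8639 -1461/8639]
x' = x̄ + K·y = [-7466/8639, -9549/8639]
P' = (I − K·H)·P̄ = [47672/8639 24204/8639; 24204/8639 14188/8639]

x' = [-7466/8639, -9549/8639]
P' = [47672/8639 24204/8639; 24204/8639 14188/8639]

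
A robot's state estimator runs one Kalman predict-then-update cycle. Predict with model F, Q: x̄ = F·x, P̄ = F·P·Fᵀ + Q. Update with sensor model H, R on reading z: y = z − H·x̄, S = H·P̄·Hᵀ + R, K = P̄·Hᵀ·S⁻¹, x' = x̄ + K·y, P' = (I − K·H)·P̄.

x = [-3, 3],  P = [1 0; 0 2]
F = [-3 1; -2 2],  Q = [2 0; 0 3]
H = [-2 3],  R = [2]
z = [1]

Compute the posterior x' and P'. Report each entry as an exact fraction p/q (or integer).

x' = [784/69, 553/69]
P' = [881/69 590/69; 590/69 410/69]

x̄ = F·x = [12, 12]
P̄ = F·P·Fᵀ + Q = [13 10; 10 15]
y = z − H·x̄ = [-11]
S = H·P̄·Hᵀ + R = [69]
K = P̄·Hᵀ·S⁻¹ = [4/69; 25/69]
x' = x̄ + K·y = [784/69, 553/69]
P' = (I − K·H)·P̄ = [881/69 590/69; 590/69 410/69]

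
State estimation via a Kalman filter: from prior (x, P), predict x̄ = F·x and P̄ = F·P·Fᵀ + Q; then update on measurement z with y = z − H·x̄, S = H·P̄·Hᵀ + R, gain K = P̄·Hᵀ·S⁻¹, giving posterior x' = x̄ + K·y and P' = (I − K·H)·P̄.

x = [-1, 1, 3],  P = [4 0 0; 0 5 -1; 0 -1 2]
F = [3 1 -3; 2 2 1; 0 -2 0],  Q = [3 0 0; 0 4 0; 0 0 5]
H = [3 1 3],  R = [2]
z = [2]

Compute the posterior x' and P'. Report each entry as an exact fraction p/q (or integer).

x' = [-41/97, 5191/679, -1016/679]
P' = [1493/97 960/97 -1795/97; 960/97 18913/679 -12969/679; -1795/97 -12969/679 16894/679]

x̄ = F·x = [-11, 3, -2]
P̄ = F·P·Fᵀ + Q = [68 33 -16; 33 38 -18; -16 -18 25]
y = z − H·x̄ = [38]
S = H·P̄·Hᵀ + R = [679]
K = P̄·Hᵀ·S⁻¹ = [27/97; 83/679; 9/679]
x' = x̄ + K·y = [-41/97, 5191/679, -1016/679]
P' = (I − K·H)·P̄ = [1493/97 960/97 -1795/97; 960/97 18913/679 -12969/679; -1795/97 -12969/679 16894/679]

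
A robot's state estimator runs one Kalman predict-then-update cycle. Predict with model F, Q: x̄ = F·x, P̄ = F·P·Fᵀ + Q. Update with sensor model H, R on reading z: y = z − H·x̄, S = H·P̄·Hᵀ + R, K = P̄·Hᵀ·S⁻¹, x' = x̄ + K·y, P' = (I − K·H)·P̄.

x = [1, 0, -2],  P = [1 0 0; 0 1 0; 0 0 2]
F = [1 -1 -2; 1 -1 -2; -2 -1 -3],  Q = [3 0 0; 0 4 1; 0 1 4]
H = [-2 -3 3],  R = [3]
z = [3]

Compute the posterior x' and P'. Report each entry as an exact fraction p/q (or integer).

x' = [153/49, 141/49, 288/49]
P' = [2019/196 681/98 2685/196; 681/98 517/49 1475/98; 2685/196 1475/98 4763/196]

x̄ = F·x = [5, 5, 4]
P̄ = F·P·Fᵀ + Q = [13 10 11; 10 14 12; 11 12 27]
y = z − H·x̄ = [16]
S = H·P̄·Hᵀ + R = [196]
K = P̄·Hᵀ·S⁻¹ = [-23/196; -13/98; 23/196]
x' = x̄ + K·y = [153/49, 141/49, 288/49]
P' = (I − K·H)·P̄ = [2019/196 681/98 2685/196; 681/98 517/49 1475/98; 2685/196 1475/98 4763/196]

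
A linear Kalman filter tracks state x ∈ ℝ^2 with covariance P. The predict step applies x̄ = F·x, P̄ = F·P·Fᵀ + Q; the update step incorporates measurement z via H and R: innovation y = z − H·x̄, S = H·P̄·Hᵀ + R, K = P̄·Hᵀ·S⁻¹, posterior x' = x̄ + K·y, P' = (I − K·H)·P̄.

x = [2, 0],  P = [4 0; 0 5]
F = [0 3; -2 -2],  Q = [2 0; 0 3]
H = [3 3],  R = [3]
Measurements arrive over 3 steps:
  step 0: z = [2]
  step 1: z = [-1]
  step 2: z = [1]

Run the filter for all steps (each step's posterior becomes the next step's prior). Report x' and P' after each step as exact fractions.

step 0: x' = [238/79, -190/79], P' = [2846/79 -2829/79; -2829/79 2838/79]
step 1: x' = [30533/38939, -87665/77878], P' = [179194/38939 -166371/38939; -166371/38939 333029/77878]
step 2: x' = [-1394003/2107739, 10247157/10538695], P' = [8825866/2107739 -8195607/2107739; -8195607/2107739 41313679/10538695]

step 0: x̄ = F·x = [0, -4]
step 0: P̄ = F·P·Fᵀ + Q = [47 -30; -30 39]
step 0: y = z − H·x̄ = [14]
step 0: S = H·P̄·Hᵀ + R = [237]
step 0: K = P̄·Hᵀ·S⁻¹ = [17/79; 9/79]
step 0: x' = x̄ + K·y = [238/79, -190/79]
step 0: P' = (I − K·H)·P̄ = [2846/79 -2829/79; -2829/79 2838/79]
step 1: x̄ = F·x = [-570/79, -96/79]
step 1: P̄ = F·P·Fᵀ + Q = [25700/79 -54/79; -54/79 341/79]
step 1: y = z − H·x̄ = [1919/79]
step 1: S = H·P̄·Hᵀ + R = [233634/79]
step 1: K = P̄·Hᵀ·S⁻¹ = [12823/38939; 287/77878]
step 1: x' = x̄ + K·y = [30533/38939, -87665/77878]
step 1: P' = (I − K·H)·P̄ = [179194/38939 -166371/38939; -166371/38939 333029/77878]
step 2: x̄ = F·x = [-262995/77878, 26599/38939]
step 2: P̄ = F·P·Fᵀ + Q = [3153017/77878 -861/38939; -861/38939 168683/38939]
step 2: y = z − H·x̄ = [707269/77878]
step 2: S = H·P̄·Hᵀ + R = [31616085/77878]
step 2: K = P̄·Hᵀ·S⁻¹ = [630259/2107739; 335644/10538695]
step 2: x' = x̄ + K·y = [-1394003/2107739, 10247157/10538695]
step 2: P' = (I − K·H)·P̄ = [8825866/2107739 -8195607/2107739; -8195607/2107739 41313679/10538695]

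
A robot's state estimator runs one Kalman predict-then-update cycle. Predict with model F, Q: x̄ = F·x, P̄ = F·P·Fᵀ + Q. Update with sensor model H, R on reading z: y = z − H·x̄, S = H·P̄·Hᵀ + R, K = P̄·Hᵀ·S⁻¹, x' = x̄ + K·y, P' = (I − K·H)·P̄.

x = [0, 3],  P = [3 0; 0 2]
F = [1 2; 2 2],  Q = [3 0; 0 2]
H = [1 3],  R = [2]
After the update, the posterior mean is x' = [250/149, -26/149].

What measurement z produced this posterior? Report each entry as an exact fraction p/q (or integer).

x̄ = F·x = [6, 6]
P̄ = F·P·Fᵀ + Q = [14 14; 14 22]
S = H·P̄·Hᵀ + R = [298]
K = P̄·Hᵀ·S⁻¹ = [28/149; 40/149]
x' − x̄ = [-644/149, -920/149] = K·y
y = (KᵀK)⁻¹·Kᵀ·(x' − x̄) = [-23]
z = y + H·x̄ = [-23] + [24] = [1]

z = [1]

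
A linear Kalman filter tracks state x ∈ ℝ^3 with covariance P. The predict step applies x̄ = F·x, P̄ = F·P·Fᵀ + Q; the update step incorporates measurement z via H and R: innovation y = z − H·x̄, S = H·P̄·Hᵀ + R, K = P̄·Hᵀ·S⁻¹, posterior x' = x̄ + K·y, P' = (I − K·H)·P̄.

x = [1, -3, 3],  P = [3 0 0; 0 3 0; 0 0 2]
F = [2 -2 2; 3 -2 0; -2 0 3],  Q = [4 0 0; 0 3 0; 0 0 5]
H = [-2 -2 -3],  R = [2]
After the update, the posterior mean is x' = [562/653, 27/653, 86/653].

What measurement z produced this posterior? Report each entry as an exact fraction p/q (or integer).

z = [-2]

x̄ = F·x = [14, 9, 7]
P̄ = F·P·Fᵀ + Q = [36 30 0; 30 42 -18; 0 -18 35]
S = H·P̄·Hᵀ + R = [653]
K = P̄·Hᵀ·S⁻¹ = [-132/653; -90/653; -69/653]
x' − x̄ = [-8580/653, -5850/653, -4485/653] = K·y
y = (KᵀK)⁻¹·Kᵀ·(x' − x̄) = [65]
z = y + H·x̄ = [65] + [-67] = [-2]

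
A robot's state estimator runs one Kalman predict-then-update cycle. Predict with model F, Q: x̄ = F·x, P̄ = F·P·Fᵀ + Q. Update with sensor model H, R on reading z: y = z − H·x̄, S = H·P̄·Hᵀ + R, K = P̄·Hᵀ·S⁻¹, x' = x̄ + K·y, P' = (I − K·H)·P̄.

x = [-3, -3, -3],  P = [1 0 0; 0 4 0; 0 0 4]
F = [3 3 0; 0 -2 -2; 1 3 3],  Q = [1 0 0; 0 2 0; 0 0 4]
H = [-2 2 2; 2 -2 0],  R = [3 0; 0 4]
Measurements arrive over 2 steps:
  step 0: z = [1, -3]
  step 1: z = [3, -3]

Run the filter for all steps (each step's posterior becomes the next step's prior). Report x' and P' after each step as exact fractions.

step 0: x̄ = F·x = [-18, 12, -21]
step 0: P̄ = F·P·Fᵀ + Q = [46 -24 39; -24 34 -48; 39 -48 77]
step 0: y = z − H·x̄ = [-17, 57]
step 0: S = H·P̄·Hᵀ + R = [127 -164; -164 516]
step 0: K = P̄·Hᵀ·S⁻¹ = [-2258/9659 1903/9659; -2176/9659 -2863/9659; 4554/9659 9409/19318]
step 0: x' = x̄ + K·y = [-27005/9659, -10291/9659, -24201/19318]
step 0: P' = (I − K·H)·P̄ = [37898/9659 34092/9659 419/9659; 34092/9659 39818/9659 -8990/9659; 419/9659 -8990/9659 16240/9659]
step 1: x̄ = F·x = [-111888/9659, 44783/9659, -188359/19318]
step 1: P̄ = F·P·Fᵀ + Q = [1322759/9659 -392034/9659 804021/9659; -392034/9659 171630/9659 -297490/9659; 804021/9659 -297490/9659 626302/9659]
step 1: y = z − H·x̄ = [-96006/9659, 284365/9659]
step 1: S = H·P̄·Hᵀ + R = [2835925/9659 -4707784/9659; -4707784/9659 9152464/9659]
step 1: K = P̄·Hᵀ·S⁻¹ = [-378077/2726639 6617967/21813112; -2814220/24539751 -4470172/24539751; 10823359/24539751 91792241/196318008]
step 1: x' = x̄ + K·y = [-27779895/21813112, 10144447/24539751, -72418517/196318008]
step 1: P' = (I − K·H)·P̄ = [33498919/10906556 6720238/2726639 4349505/10906556; 6720238/2726639 69422486/24539751 -13161674/24539751; 4349505/10906556 -13161674/24539751 156732395/98159004]

step 0: x' = [-27005/9659, -10291/9659, -24201/19318], P' = [37898/9659 34092/9659 419/9659; 34092/9659 39818/9659 -8990/9659; 419/9659 -8990/9659 16240/9659]
step 1: x' = [-27779895/21813112, 10144447/24539751, -72418517/196318008], P' = [33498919/10906556 6720238/2726639 4349505/10906556; 6720238/2726639 69422486/24539751 -13161674/24539751; 4349505/10906556 -13161674/24539751 156732395/98159004]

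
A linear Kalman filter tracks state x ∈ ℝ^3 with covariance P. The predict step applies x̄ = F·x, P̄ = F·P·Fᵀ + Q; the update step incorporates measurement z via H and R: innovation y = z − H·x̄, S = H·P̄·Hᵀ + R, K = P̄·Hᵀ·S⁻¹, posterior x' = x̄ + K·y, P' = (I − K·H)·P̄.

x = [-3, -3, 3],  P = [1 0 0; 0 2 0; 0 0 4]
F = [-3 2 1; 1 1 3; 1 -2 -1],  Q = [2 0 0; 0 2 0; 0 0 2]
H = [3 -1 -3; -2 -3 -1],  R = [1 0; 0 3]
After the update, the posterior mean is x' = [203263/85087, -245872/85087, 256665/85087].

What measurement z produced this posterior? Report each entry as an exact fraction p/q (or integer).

x̄ = F·x = [6, 3, 0]
P̄ = F·P·Fᵀ + Q = [23 13 -15; 13 41 -15; -15 -15 15]
S = H·P̄·Hᵀ + R = [486 -256; -256 485]
K = P̄·Hᵀ·S⁻¹ = [31065/170174 -4082/85087; -13449/170174 -27058/85087; -21015/170174 4980/85087]
x' − x̄ = [-307259/85087, -501133/85087, 256665/85087] = K·y
y = (KᵀK)⁻¹·Kᵀ·(x' − x̄) = [-14, 22]
z = y + H·x̄ = [-14, 22] + [15, -21] = [1, 1]

z = [1, 1]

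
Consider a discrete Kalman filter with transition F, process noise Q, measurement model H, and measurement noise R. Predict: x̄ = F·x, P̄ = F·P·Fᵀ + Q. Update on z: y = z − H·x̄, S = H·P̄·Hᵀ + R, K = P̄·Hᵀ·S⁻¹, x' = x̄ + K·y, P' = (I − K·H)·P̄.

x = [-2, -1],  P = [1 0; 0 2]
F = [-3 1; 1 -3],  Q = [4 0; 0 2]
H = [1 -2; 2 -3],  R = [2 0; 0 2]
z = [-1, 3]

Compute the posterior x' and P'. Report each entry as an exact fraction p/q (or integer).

x' = [3163/611, 1607/611]
P' = [3072/611 1854/611; 1854/611 1212/611]

x̄ = F·x = [5, 1]
P̄ = F·P·Fᵀ + Q = [15 -9; -9 21]
y = z − H·x̄ = [-4, -4]
S = H·P̄·Hᵀ + R = [137 219; 219 359]
K = P̄·Hᵀ·S⁻¹ = [-318/611 291/611; -285/611 36/611]
x' = x̄ + K·y = [3163/611, 1607/611]
P' = (I − K·H)·P̄ = [3072/611 1854/611; 1854/611 1212/611]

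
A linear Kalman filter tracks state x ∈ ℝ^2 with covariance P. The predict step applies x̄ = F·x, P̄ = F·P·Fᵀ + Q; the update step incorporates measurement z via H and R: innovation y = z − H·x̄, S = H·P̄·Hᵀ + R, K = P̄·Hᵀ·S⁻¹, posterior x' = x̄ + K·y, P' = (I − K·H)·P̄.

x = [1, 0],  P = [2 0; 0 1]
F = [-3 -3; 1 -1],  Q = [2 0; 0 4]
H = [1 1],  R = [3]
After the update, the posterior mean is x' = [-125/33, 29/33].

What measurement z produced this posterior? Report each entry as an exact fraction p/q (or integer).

x̄ = F·x = [-3, 1]
P̄ = F·P·Fᵀ + Q = [29 -3; -3 7]
S = H·P̄·Hᵀ + R = [33]
K = P̄·Hᵀ·S⁻¹ = [26/33; 4/33]
x' − x̄ = [-26/33, -4/33] = K·y
y = (KᵀK)⁻¹·Kᵀ·(x' − x̄) = [-1]
z = y + H·x̄ = [-1] + [-2] = [-3]

z = [-3]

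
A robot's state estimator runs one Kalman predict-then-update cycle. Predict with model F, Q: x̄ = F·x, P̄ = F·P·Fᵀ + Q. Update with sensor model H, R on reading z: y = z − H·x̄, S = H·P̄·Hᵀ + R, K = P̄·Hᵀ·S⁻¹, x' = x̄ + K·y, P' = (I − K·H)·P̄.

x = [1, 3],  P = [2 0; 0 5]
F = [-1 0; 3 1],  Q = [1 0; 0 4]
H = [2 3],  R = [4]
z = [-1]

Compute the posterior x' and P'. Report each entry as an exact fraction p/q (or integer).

x' = [1/11, -3/11]
P' = [417/187 -294/187; -294/187 288/187]

x̄ = F·x = [-1, 6]
P̄ = F·P·Fᵀ + Q = [3 -6; -6 27]
y = z − H·x̄ = [-17]
S = H·P̄·Hᵀ + R = [187]
K = P̄·Hᵀ·S⁻¹ = [-12/187; 69/187]
x' = x̄ + K·y = [1/11, -3/11]
P' = (I − K·H)·P̄ = [417/187 -294/187; -294/187 288/187]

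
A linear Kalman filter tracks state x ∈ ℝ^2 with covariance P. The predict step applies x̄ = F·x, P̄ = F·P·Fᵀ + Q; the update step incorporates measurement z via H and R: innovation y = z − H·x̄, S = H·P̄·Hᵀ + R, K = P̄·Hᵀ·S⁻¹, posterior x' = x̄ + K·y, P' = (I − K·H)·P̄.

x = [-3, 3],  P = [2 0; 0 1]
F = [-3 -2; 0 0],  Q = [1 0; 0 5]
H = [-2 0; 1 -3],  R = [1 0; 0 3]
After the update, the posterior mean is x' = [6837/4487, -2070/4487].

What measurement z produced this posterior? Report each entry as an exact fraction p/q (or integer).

x̄ = F·x = [3, 0]
P̄ = F·P·Fᵀ + Q = [23 0; 0 5]
S = H·P̄·Hᵀ + R = [93 -46; -46 71]
K = P̄·Hᵀ·S⁻¹ = [-2208/4487 23/4487; -690/4487 -1395/4487]
x' − x̄ = [-6624/4487, -2070/4487] = K·y
y = (KᵀK)⁻¹·Kᵀ·(x' − x̄) = [3, 0]
z = y + H·x̄ = [3, 0] + [-6, 3] = [-3, 3]

z = [-3, 3]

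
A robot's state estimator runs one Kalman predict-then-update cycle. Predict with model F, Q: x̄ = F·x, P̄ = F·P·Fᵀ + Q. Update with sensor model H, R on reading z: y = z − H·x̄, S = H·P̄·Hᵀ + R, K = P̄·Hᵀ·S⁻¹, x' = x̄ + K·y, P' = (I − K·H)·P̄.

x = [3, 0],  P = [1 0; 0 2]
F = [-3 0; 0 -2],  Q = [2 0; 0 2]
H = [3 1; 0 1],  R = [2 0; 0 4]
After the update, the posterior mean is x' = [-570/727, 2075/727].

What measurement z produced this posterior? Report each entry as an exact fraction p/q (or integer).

x̄ = F·x = [-9, 0]
P̄ = F·P·Fᵀ + Q = [11 0; 0 10]
S = H·P̄·Hᵀ + R = [111 10; 10 14]
K = P̄·Hᵀ·S⁻¹ = [231/727 -165/727; 20/727 505/727]
x' − x̄ = [5973/727, 2075/727] = K·y
y = (KᵀK)⁻¹·Kᵀ·(x' − x̄) = [28, 3]
z = y + H·x̄ = [28, 3] + [-27, 0] = [1, 3]

z = [1, 3]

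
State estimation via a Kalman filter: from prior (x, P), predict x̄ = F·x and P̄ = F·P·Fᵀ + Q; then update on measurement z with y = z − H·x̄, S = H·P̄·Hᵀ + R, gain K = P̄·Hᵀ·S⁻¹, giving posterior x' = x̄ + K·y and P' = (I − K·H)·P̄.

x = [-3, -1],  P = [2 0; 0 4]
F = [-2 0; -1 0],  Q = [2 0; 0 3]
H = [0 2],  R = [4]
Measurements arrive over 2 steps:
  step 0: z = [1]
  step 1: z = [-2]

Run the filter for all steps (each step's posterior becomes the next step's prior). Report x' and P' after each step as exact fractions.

step 0: x' = [13/3, 11/12], P' = [22/3 2/3; 2/3 5/6]
step 1: x' = [-74/17, -22/17], P' = [210/17 22/17; 22/17 31/34]

step 0: x̄ = F·x = [6, 3]
step 0: P̄ = F·P·Fᵀ + Q = [10 4; 4 5]
step 0: y = z − H·x̄ = [-5]
step 0: S = H·P̄·Hᵀ + R = [24]
step 0: K = P̄·Hᵀ·S⁻¹ = [1/3; 5/12]
step 0: x' = x̄ + K·y = [13/3, 11/12]
step 0: P' = (I − K·H)·P̄ = [22/3 2/3; 2/3 5/6]
step 1: x̄ = F·x = [-26/3, -13/3]
step 1: P̄ = F·P·Fᵀ + Q = [94/3 44/3; 44/3 31/3]
step 1: y = z − H·x̄ = [20/3]
step 1: S = H·P̄·Hᵀ + R = [136/3]
step 1: K = P̄·Hᵀ·S⁻¹ = [11/17; 31/68]
step 1: x' = x̄ + K·y = [-74/17, -22/17]
step 1: P' = (I − K·H)·P̄ = [210/17 22/17; 22/17 31/34]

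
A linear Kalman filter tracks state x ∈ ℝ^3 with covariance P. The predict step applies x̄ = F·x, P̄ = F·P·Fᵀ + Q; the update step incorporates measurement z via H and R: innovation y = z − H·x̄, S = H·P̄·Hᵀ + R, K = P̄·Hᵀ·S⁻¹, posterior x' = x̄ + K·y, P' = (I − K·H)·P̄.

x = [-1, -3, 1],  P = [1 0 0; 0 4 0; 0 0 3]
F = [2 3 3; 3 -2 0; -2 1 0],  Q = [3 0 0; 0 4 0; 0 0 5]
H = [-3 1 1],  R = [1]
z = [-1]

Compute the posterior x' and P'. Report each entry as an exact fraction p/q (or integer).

x' = [20/47, 84/235, -2/47]
P' = [190/141 166/47 28/141; 166/47 5228/235 -543/47; 28/141 -543/47 1708/141]

x̄ = F·x = [-8, 3, -1]
P̄ = F·P·Fᵀ + Q = [70 -18 8; -18 29 -14; 8 -14 13]
y = z − H·x̄ = [-27]
S = H·P̄·Hᵀ + R = [705]
K = P̄·Hᵀ·S⁻¹ = [-44/141; 23/235; -5/141]
x' = x̄ + K·y = [20/47, 84/235, -2/47]
P' = (I − K·H)·P̄ = [190/141 166/47 28/141; 166/47 5228/235 -543/47; 28/141 -543/47 1708/141]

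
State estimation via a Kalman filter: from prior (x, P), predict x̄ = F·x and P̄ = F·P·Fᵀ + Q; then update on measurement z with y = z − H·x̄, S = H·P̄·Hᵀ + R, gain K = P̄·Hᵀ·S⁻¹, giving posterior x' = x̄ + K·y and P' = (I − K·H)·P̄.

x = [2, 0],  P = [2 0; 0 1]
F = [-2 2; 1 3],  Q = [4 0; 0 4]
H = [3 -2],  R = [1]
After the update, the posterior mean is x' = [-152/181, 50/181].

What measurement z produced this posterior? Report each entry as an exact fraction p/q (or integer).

z = [-3]

x̄ = F·x = [-4, 2]
P̄ = F·P·Fᵀ + Q = [16 2; 2 15]
S = H·P̄·Hᵀ + R = [181]
K = P̄·Hᵀ·S⁻¹ = [44/181; -24/181]
x' − x̄ = [572/181, -312/181] = K·y
y = (KᵀK)⁻¹·Kᵀ·(x' − x̄) = [13]
z = y + H·x̄ = [13] + [-16] = [-3]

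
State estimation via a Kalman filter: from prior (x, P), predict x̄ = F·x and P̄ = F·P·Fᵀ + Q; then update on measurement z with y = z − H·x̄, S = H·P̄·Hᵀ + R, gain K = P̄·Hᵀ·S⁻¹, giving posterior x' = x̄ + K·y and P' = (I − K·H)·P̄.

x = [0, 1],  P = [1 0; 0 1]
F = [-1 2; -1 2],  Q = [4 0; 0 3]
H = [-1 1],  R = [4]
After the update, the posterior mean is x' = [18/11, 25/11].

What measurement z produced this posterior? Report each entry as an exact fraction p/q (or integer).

z = [1]

x̄ = F·x = [2, 2]
P̄ = F·P·Fᵀ + Q = [9 5; 5 8]
S = H·P̄·Hᵀ + R = [11]
K = P̄·Hᵀ·S⁻¹ = [-4/11; 3/11]
x' − x̄ = [-4/11, 3/11] = K·y
y = (KᵀK)⁻¹·Kᵀ·(x' − x̄) = [1]
z = y + H·x̄ = [1] + [0] = [1]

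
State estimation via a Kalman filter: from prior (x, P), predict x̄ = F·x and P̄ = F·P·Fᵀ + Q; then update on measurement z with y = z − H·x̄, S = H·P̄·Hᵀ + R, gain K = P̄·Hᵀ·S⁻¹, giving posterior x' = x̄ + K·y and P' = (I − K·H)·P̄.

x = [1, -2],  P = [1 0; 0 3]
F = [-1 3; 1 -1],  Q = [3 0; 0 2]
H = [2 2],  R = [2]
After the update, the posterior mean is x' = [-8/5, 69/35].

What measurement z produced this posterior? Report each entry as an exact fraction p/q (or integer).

x̄ = F·x = [-7, 3]
P̄ = F·P·Fᵀ + Q = [31 -10; -10 6]
S = H·P̄·Hᵀ + R = [70]
K = P̄·Hᵀ·S⁻¹ = [3/5; -4/35]
x' − x̄ = [27/5, -36/35] = K·y
y = (KᵀK)⁻¹·Kᵀ·(x' − x̄) = [9]
z = y + H·x̄ = [9] + [-8] = [1]

z = [1]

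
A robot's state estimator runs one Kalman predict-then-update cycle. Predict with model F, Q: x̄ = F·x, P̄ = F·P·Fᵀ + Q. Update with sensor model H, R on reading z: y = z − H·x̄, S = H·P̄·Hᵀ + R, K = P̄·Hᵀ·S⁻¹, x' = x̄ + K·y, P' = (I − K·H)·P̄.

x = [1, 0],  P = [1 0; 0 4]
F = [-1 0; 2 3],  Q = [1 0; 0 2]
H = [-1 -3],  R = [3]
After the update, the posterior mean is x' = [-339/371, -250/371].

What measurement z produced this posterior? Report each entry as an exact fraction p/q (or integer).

z = [3]

x̄ = F·x = [-1, 2]
P̄ = F·P·Fᵀ + Q = [2 -2; -2 42]
S = H·P̄·Hᵀ + R = [371]
K = P̄·Hᵀ·S⁻¹ = [4/371; -124/371]
x' − x̄ = [32/371, -992/371] = K·y
y = (KᵀK)⁻¹·Kᵀ·(x' − x̄) = [8]
z = y + H·x̄ = [8] + [-5] = [3]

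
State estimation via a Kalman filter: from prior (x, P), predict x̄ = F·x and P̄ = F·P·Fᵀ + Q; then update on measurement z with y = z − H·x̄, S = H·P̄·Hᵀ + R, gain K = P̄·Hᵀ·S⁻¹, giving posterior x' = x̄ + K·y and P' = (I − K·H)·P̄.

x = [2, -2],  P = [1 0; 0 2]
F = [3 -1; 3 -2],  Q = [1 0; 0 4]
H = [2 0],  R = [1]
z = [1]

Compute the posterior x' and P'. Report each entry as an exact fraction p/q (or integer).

x̄ = F·x = [8, 10]
P̄ = F·P·Fᵀ + Q = [12 13; 13 21]
y = z − H·x̄ = [-15]
S = H·P̄·Hᵀ + R = [49]
K = P̄·Hᵀ·S⁻¹ = [24/49; 26/49]
x' = x̄ + K·y = [32/49, 100/49]
P' = (I − K·H)·P̄ = [12/49 13/49; 13/49 353/49]

x' = [32/49, 100/49]
P' = [12/49 13/49; 13/49 353/49]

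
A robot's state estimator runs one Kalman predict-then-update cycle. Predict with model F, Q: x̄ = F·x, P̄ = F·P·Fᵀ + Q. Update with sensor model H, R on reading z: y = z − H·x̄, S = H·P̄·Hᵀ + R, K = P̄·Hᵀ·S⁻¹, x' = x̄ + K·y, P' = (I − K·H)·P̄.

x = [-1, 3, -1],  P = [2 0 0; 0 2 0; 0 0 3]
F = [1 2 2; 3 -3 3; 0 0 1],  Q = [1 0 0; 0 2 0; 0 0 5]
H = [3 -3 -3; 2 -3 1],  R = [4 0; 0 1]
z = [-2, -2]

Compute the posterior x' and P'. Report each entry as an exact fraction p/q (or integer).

x' = [76649/53447, 91677/53447, 18806/53447]
P' = [1199745/53447 899466/53447 301879/53447; 899466/53447 679159/53447 227403/53447; 301879/53447 227403/53447 91824/53447]

x̄ = F·x = [3, -15, -1]
P̄ = F·P·Fᵀ + Q = [23 12 6; 12 65 9; 6 9 8]
y = z − H·x̄ = [-59, -52]
S = H·P̄·Hᵀ + R = [706 555; 555 512]
K = P̄·Hᵀ·S⁻¹ = [-1200/53447 2971/53447; -5322/53447 -11142/53447; -13011/53447 13373/53447]
x' = x̄ + K·y = [76649/53447, 91677/53447, 18806/53447]
P' = (I − K·H)·P̄ = [1199745/53447 899466/53447 301879/53447; 899466/53447 679159/53447 227403/53447; 301879/53447 227403/53447 91824/53447]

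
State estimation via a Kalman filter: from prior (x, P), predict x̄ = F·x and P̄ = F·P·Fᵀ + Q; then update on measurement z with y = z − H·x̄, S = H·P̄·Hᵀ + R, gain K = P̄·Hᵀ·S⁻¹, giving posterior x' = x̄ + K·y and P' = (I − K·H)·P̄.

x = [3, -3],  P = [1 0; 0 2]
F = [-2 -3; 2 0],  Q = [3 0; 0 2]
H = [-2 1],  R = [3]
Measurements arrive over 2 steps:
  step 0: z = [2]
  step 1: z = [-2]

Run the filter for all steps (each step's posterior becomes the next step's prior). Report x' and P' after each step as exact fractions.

step 0: x̄ = F·x = [3, 6]
step 0: P̄ = F·P·Fᵀ + Q = [25 -4; -4 6]
step 0: y = z − H·x̄ = [2]
step 0: S = H·P̄·Hᵀ + R = [125]
step 0: K = P̄·Hᵀ·S⁻¹ = [-54/125; 14/125]
step 0: x' = x̄ + K·y = [267/125, 778/125]
step 0: P' = (I − K·H)·P̄ = [209/125 256/125; 256/125 554/125]
step 1: x̄ = F·x = [-2868/125, 534/125]
step 1: P̄ = F·P·Fᵀ + Q = [9269/125 -2372/125; -2372/125 1086/125]
step 1: y = z − H·x̄ = [-1304/25]
step 1: S = H·P̄·Hᵀ + R = [1921/5]
step 1: K = P̄·Hᵀ·S⁻¹ = [-246/565; 1166/9605]
step 1: x' = x̄ + K·y = [-132/565, -19786/9605]
step 1: P' = (I − K·H)·P̄ = [149/113 752/565; 752/565 29066/9605]

step 0: x' = [267/125, 778/125], P' = [209/125 256/125; 256/125 554/125]
step 1: x' = [-132/565, -19786/9605], P' = [149/113 752/565; 752/565 29066/9605]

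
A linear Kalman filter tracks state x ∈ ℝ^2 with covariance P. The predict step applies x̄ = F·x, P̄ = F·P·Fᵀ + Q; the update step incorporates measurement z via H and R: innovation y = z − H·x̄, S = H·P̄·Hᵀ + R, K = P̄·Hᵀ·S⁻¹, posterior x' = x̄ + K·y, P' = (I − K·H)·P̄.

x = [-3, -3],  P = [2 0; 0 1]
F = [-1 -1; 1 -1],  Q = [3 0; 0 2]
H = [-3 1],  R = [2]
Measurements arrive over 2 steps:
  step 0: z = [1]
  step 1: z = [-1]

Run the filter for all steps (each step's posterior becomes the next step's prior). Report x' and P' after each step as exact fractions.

step 0: x' = [41/67, 152/67], P' = [41/67 85/67; 85/67 271/67]
step 1: x' = [-388/5177, -5271/5177], P' = [3390/5177 6532/5177; 6532/5177 18768/5177]

step 0: x̄ = F·x = [6, 0]
step 0: P̄ = F·P·Fᵀ + Q = [6 -1; -1 5]
step 0: y = z − H·x̄ = [19]
step 0: S = H·P̄·Hᵀ + R = [67]
step 0: K = P̄·Hᵀ·S⁻¹ = [-19/67; 8/67]
step 0: x' = x̄ + K·y = [41/67, 152/67]
step 0: P' = (I − K·H)·P̄ = [41/67 85/67; 85/67 271/67]
step 1: x̄ = F·x = [-193/67, -111/67]
step 1: P̄ = F·P·Fᵀ + Q = [683/67 230/67; 230/67 276/67]
step 1: y = z − H·x̄ = [-535/67]
step 1: S = H·P̄·Hᵀ + R = [5177/67]
step 1: K = P̄·Hᵀ·S⁻¹ = [-1819/5177; -414/5177]
step 1: x' = x̄ + K·y = [-388/5177, -5271/5177]
step 1: P' = (I − K·H)·P̄ = [3390/5177 6532/5177; 6532/5177 18768/5177]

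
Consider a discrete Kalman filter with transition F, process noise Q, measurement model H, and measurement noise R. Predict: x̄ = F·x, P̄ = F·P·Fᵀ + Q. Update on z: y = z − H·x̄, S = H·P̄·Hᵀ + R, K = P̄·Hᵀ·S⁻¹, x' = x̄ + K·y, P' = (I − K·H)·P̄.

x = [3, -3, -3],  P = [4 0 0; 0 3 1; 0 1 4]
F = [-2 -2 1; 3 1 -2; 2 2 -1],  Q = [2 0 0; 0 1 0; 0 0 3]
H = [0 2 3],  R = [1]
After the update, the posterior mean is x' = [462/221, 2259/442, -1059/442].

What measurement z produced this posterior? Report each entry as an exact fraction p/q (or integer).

x̄ = F·x = [-3, 12, 3]
P̄ = F·P·Fᵀ + Q = [30 -33 -28; -33 52 33; -28 33 31]
S = H·P̄·Hᵀ + R = [884]
K = P̄·Hᵀ·S⁻¹ = [-75/442; 203/884; 159/884]
x' − x̄ = [1125/221, -3045/442, -2385/442] = K·y
y = (KᵀK)⁻¹·Kᵀ·(x' − x̄) = [-30]
z = y + H·x̄ = [-30] + [33] = [3]

z = [3]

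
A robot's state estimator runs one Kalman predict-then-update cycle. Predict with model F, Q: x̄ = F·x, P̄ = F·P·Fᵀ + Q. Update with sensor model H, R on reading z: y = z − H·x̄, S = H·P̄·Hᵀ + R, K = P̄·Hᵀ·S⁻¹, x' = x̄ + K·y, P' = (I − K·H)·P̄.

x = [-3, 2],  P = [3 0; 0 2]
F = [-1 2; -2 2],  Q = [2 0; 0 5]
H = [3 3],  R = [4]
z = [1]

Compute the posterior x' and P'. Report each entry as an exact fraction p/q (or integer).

x' = [68/299, 5/23]
P' = [1213/598 -85/46; -85/46 97/46]

x̄ = F·x = [7, 10]
P̄ = F·P·Fᵀ + Q = [13 14; 14 25]
y = z − H·x̄ = [-50]
S = H·P̄·Hᵀ + R = [598]
K = P̄·Hᵀ·S⁻¹ = [81/598; 9/46]
x' = x̄ + K·y = [68/299, 5/23]
P' = (I − K·H)·P̄ = [1213/598 -85/46; -85/46 97/46]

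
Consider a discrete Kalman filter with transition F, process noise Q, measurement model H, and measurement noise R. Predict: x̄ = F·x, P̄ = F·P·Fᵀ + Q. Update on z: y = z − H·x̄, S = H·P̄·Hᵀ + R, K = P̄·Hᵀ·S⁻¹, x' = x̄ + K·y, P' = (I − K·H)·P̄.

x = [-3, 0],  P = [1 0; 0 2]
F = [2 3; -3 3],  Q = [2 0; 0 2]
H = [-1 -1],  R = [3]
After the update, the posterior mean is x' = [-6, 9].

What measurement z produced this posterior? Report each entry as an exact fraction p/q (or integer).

z = [-3]

x̄ = F·x = [-6, 9]
P̄ = F·P·Fᵀ + Q = [24 12; 12 29]
S = H·P̄·Hᵀ + R = [80]
K = P̄·Hᵀ·S⁻¹ = [-9/20; -41/80]
x' − x̄ = [0, 0] = K·y
y = (KᵀK)⁻¹·Kᵀ·(x' − x̄) = [0]
z = y + H·x̄ = [0] + [-3] = [-3]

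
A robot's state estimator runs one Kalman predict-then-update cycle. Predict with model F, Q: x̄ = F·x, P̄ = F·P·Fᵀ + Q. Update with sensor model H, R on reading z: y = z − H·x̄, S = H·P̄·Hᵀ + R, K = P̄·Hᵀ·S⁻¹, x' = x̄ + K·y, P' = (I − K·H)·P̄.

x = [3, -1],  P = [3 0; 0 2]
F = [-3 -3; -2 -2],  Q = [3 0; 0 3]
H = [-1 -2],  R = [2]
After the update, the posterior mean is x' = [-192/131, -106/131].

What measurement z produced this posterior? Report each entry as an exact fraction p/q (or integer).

z = [3]

x̄ = F·x = [-6, -4]
P̄ = F·P·Fᵀ + Q = [48 30; 30 23]
S = H·P̄·Hᵀ + R = [262]
K = P̄·Hᵀ·S⁻¹ = [-54/131; -38/131]
x' − x̄ = [594/131, 418/131] = K·y
y = (KᵀK)⁻¹·Kᵀ·(x' − x̄) = [-11]
z = y + H·x̄ = [-11] + [14] = [3]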